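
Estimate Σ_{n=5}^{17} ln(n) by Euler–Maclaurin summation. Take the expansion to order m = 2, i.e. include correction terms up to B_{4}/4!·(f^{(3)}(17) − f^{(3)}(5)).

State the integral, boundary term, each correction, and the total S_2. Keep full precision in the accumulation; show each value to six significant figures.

S_2 ≈ 30.3270

Integral: ∫_5^17 ln(x) dx = 28.1174.
Boundary: ½(f(5) + f(17)) = ½(1.60944 + 2.83321) = 2.22133.
So far: 30.3388.
Order-1 term: 1/12 · (0.0588235 − 0.200000) = -0.0117647.
After k=1: 30.3270.
Order-2 term: −1/720 · (0.000407083 − 0.0160000) = 2.16568e-05.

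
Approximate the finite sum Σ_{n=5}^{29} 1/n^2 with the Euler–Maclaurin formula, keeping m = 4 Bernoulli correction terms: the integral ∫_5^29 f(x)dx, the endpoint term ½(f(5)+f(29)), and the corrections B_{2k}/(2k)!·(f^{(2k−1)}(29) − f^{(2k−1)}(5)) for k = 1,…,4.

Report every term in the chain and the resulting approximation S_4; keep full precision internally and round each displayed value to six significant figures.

∫_5^29 1/x^2 dx evaluates to 0.165517.
Endpoint term: (f(5) + f(29))/2 = (0.0400000 + 0.00118906)/2 = 0.0205945.
So far: 0.186112.
Correction k=1: B_{2}/2! · (f^{(1)}(29) − f^{(1)}(5)) = 1/12 · (-8.20042e-05 − (-0.0160000)) = 0.00132650.
Running total after k=1: 0.187438.
Correction k=2: B_{4}/4! · (f^{(3)}(29) − f^{(3)}(5)) = −1/720 · (-1.17010e-06 − (-0.00768000)) = -1.06650e-05.
Running total after k=2: 0.187428.
Correction k=3: B_{6}/6! · (f^{(5)}(29) − f^{(5)}(5)) = 1/30240 · (-4.17394e-08 − (-0.00921600)) = 3.04761e-07.
Running total after k=3: 0.187428.
Correction k=4: B_{8}/8! · (f^{(7)}(29) − f^{(7)}(5)) = −1/1209600 · (-2.77932e-09 − (-0.0206438)) = -1.70667e-08.

S_4 ≈ 0.187428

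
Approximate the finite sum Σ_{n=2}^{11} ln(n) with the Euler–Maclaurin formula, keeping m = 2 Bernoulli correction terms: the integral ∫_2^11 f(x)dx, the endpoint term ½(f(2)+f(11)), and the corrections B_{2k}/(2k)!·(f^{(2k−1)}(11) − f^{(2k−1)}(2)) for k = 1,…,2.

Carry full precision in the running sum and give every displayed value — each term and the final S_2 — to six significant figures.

∫_2^11 ln(x) dx evaluates to 15.9906.
Boundary: ½(f(2) + f(11)) = ½(0.693147 + 2.39790) = 1.54552.
Running total after boundary: 17.5361.
k=1: B_{2}/(2)! × [f^{(1)}(11) − f^{(1)}(2)] = 1/12 × (0.0909091 − 0.500000) = -0.0340909.
After k=1: 17.5020.
k=2: B_{4}/(4)! × [f^{(3)}(11) − f^{(3)}(2)] = −1/720 × (0.00150263 − 0.250000) = 0.000345135.

S_2 ≈ 17.5023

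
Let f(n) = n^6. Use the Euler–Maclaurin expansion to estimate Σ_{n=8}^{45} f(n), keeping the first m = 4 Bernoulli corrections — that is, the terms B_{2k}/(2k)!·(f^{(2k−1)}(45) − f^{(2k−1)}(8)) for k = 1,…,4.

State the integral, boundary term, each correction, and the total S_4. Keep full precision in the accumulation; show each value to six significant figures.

∫_8^45 x^6 dx evaluates to 5.33811e+10.
Endpoint term: (f(8) + f(45))/2 = (262144 + 8.30377e+09)/2 = 4.15201e+09.
Running total after boundary: 5.75331e+10.
Order-1 term: 1/12 · (1.10717e+09 − 196608) = 9.22477e+07.
Running total after k=1: 5.76253e+10.
Order-2 term: −1/720 · (1.09350e+07 − 61440.0) = -15102.2.
Running total after k=2: 5.76253e+10.
Order-3 term: 1/30240 · (32400.0 − 5760.00) = 0.880952.
Running total after k=3: 5.76253e+10.
Order-4 term: −1/1209600 · (0.00000 − 0.00000) = 0.00000.

S_4 ≈ 5.76253e+10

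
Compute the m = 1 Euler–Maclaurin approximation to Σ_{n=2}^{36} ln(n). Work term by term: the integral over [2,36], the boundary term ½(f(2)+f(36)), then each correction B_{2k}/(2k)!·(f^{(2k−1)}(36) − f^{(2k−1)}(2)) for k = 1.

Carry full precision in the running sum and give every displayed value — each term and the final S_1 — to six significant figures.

S_1 ≈ 95.7194

The integral term ∫_2^36 ln(x) dx = 93.6204.
Endpoint term: (f(2) + f(36))/2 = (0.693147 + 3.58352)/2 = 2.13833.
So far: 95.7587.
k=1: B_{2}/(2)! × [f^{(1)}(36) − f^{(1)}(2)] = 1/12 × (0.0277778 − 0.500000) = -0.0393519.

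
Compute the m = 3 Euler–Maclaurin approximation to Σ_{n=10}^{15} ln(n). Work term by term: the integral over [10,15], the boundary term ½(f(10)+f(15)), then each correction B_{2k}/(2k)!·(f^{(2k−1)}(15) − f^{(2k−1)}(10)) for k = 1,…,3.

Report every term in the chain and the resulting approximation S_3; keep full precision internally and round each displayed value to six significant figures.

The integral term ∫_10^15 ln(x) dx = 12.5949.
Boundary: ½(f(10) + f(15)) = ½(2.30259 + 2.70805) = 2.50532.
Integral + boundary = 15.1002.
Correction k=1: B_{2}/2! · (f^{(1)}(15) − f^{(1)}(10)) = 1/12 · (0.0666667 − 0.100000) = -0.00277778.
After k=1: 15.0974.
Correction k=2: B_{4}/4! · (f^{(3)}(15) − f^{(3)}(10)) = −1/720 · (0.000592593 − 0.00200000) = 1.95473e-06.
After k=2: 15.0974.
Correction k=3: B_{6}/6! · (f^{(5)}(15) − f^{(5)}(10)) = 1/30240 · (3.16049e-05 − 0.000240000) = -6.89137e-09.

S_3 ≈ 15.0974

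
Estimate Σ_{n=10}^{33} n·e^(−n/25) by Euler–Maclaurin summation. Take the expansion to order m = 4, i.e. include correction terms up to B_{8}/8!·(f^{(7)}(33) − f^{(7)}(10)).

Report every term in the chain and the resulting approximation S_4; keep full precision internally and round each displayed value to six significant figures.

S_4 ≈ 206.903

∫_10^33 x·e^(−x/25) dx evaluates to 199.184.
½[f(10) + f(33)] = ½[6.70320 + 8.81546] = 7.75933.
Running total after boundary: 206.943.
k=1: B_{2}/(2)! × [f^{(1)}(33) − f^{(1)}(10)] = 1/12 × (-0.0854833 − 0.402192) = -0.0406396.
After k=1: 206.903.
k=2: B_{4}/(4)! × [f^{(3)}(33) − f^{(3)}(10)] = −1/720 × (0.000718060 − 0.00278853) = 2.87566e-06.
After k=2: 206.903.
k=3: B_{6}/(6)! × [f^{(5)}(33) − f^{(5)}(10)] = 1/30240 × (2.51663e-06 − 7.89369e-06) = -1.77813e-10.
After k=3: 206.903.
k=4: B_{8}/(8)! × [f^{(7)}(33) − f^{(7)}(10)] = −1/1209600 × (6.21498e-09 − 1.81212e-08) = 9.84308e-15.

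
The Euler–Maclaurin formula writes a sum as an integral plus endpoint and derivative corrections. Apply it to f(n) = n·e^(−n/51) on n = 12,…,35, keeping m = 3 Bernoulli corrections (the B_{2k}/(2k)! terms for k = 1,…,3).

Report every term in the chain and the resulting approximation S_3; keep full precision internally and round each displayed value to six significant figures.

S_3 ≈ 344.749

∫_12^35 x·e^(−x/51) dx evaluates to 331.233.
Boundary: ½(f(12) + f(35)) = ½(9.48406 + 17.6207) = 13.5524.
So far: 344.786.
k=1: B_{2}/(2)! × [f^{(1)}(35) − f^{(1)}(12)] = 1/12 × (0.157945 − 0.604376) = -0.0372027.
Running total after k=1: 344.749.
k=2: B_{4}/(4)! × [f^{(3)}(35) − f^{(3)}(12)] = −1/720 × (0.000447843 − 0.000840082) = 5.44776e-07.
Running total after k=2: 344.749.
k=3: B_{6}/(6)! × [f^{(5)}(35) − f^{(5)}(12)] = 1/30240 × (3.21016e-07 − 5.56632e-07) = -7.79155e-12.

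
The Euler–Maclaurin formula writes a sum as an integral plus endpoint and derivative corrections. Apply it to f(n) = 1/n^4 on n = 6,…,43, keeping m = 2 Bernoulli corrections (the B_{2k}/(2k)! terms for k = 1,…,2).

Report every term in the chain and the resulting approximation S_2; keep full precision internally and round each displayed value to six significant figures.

∫_6^43 1/x^4 dx evaluates to 0.00153902.
½[f(6) + f(43)] = ½[0.000771605 + 2.92500e-07] = 0.000385949.
So far: 0.00192497.
Correction k=1: B_{2}/2! · (f^{(1)}(43) − f^{(1)}(6)) = 1/12 · (-2.72093e-08 − (-0.000514403)) = 4.28647e-05.
Running total after k=1: 0.00196783.
Correction k=2: B_{4}/4! · (f^{(3)}(43) − f^{(3)}(6)) = −1/720 · (-4.41471e-10 − (-0.000428669)) = -5.95374e-07.

S_2 ≈ 0.00196724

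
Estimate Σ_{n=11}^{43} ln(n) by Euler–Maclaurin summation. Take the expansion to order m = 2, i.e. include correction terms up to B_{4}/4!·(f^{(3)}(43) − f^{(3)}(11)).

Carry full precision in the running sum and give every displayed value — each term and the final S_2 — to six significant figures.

The integral term ∫_11^43 ln(x) dx = 103.355.
Endpoint term: (f(11) + f(43))/2 = (2.39790 + 3.76120)/2 = 3.07955.
Running total after boundary: 106.434.
Correction k=1: B_{2}/2! · (f^{(1)}(43) − f^{(1)}(11)) = 1/12 · (0.0232558 − 0.0909091) = -0.00563777.
After k=1: 106.429.
Correction k=2: B_{4}/4! · (f^{(3)}(43) − f^{(3)}(11)) = −1/720 · (2.51550e-05 − 0.00150263) = 2.05205e-06.

S_2 ≈ 106.429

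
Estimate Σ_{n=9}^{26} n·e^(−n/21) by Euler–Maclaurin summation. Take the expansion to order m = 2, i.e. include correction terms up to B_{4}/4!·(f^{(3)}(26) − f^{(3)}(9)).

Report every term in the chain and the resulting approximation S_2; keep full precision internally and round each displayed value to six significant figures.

S_2 ≈ 130.904

The integral term ∫_9^26 x·e^(−x/21) dx = 124.240.
Endpoint term: (f(9) + f(26))/2 = (5.86295 + 7.53833)/2 = 6.70064.
So far: 130.940.
Order-1 term: 1/12 · (-0.0690324 − 0.372251) = -0.0367736.
After k=1: 130.904.
Order-2 term: −1/720 · (0.00115837 − 0.00379848) = 3.66682e-06.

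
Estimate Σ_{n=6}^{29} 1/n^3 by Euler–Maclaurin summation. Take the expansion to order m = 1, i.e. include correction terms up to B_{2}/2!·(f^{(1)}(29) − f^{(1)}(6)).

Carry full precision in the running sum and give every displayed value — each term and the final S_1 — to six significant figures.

S_1 ≈ 0.0158222

The integral term ∫_6^29 1/x^3 dx = 0.0132944.
Endpoint term: (f(6) + f(29))/2 = (0.00462963 + 4.10021e-05)/2 = 0.00233532.
Integral + boundary = 0.0156297.
k=1: B_{2}/(2)! × [f^{(1)}(29) − f^{(1)}(6)] = 1/12 × (-4.24160e-06 − (-0.00231481)) = 0.000192548.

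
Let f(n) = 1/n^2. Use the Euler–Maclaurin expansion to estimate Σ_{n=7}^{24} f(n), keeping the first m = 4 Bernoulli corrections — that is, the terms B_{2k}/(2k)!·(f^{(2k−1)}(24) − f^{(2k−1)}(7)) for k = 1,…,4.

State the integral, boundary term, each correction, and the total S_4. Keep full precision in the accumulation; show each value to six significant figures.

S_4 ≈ 0.112735

Integral: ∫_7^24 1/x^2 dx = 0.101190.
Endpoint term: (f(7) + f(24))/2 = (0.0204082 + 0.00173611)/2 = 0.0110721.
Running total after boundary: 0.112263.
Correction k=1: B_{2}/2! · (f^{(1)}(24) − f^{(1)}(7)) = 1/12 · (-0.000144676 − (-0.00583090)) = 0.000473852.
Partial sum through k=1: 0.112736.
Correction k=2: B_{4}/4! · (f^{(3)}(24) − f^{(3)}(7)) = −1/720 · (-3.01408e-06 − (-0.00142798)) = -1.97911e-06.
Partial sum through k=2: 0.112734.
Correction k=3: B_{6}/6! · (f^{(5)}(24) − f^{(5)}(7)) = 1/30240 · (-1.56983e-07 − (-0.000874271)) = 2.89059e-08.
Partial sum through k=3: 0.112735.
Correction k=4: B_{8}/8! · (f^{(7)}(24) − f^{(7)}(7)) = −1/1209600 · (-1.52623e-08 − (-0.000999167)) = -8.26018e-10.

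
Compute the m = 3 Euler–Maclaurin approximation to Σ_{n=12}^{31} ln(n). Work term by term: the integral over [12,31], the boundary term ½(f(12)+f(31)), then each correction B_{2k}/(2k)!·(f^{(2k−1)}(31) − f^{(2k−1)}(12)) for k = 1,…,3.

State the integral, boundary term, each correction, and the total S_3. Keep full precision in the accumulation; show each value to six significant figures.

∫_12^31 ln(x) dx evaluates to 57.6347.
½[f(12) + f(31)] = ½[2.48491 + 3.43399] = 2.95945.
Running total after boundary: 60.5942.
Order-1 term: 1/12 · (0.0322581 − 0.0833333) = -0.00425627.
Running total after k=1: 60.5899.
Order-2 term: −1/720 · (6.71344e-05 − 0.00115741) = 1.51427e-06.
Running total after k=2: 60.5899.
Order-3 term: 1/30240 · (8.38306e-07 − 9.64506e-05) = -3.16178e-09.

S_3 ≈ 60.5899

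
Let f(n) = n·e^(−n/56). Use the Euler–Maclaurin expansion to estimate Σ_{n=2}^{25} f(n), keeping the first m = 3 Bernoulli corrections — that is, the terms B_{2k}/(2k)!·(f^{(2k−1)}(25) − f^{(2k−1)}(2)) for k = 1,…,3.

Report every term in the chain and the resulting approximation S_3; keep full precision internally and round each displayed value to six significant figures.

S_3 ≈ 240.333

∫_2^25 x·e^(−x/56) dx evaluates to 231.418.
½[f(2) + f(25)] = ½[1.92983 + 15.9977] = 8.96378.
Running total after boundary: 240.381.
Correction k=1: B_{2}/2! · (f^{(1)}(25) − f^{(1)}(2)) = 1/12 · (0.354236 − 0.930455) = -0.0480183.
Partial sum through k=1: 240.333.
Correction k=2: B_{4}/4! · (f^{(3)}(25) − f^{(3)}(2)) = −1/720 · (0.000521063 − 0.000912081) = 5.43080e-07.
Partial sum through k=2: 240.333.
Correction k=3: B_{6}/6! · (f^{(5)}(25) − f^{(5)}(2)) = 1/30240 · (2.96291e-07 − 4.87073e-07) = -6.30893e-12.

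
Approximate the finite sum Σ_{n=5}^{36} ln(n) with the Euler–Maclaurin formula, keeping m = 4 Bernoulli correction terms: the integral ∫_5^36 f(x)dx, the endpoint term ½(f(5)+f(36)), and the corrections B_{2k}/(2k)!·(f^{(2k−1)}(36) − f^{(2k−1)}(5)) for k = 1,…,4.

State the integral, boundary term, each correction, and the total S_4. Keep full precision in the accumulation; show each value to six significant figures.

Integral: ∫_5^36 ln(x) dx = 89.9595.
½[f(5) + f(36)] = ½[1.60944 + 3.58352] = 2.59648.
Running total after boundary: 92.5560.
Order-1 term: 1/12 · (0.0277778 − 0.200000) = -0.0143519.
After k=1: 92.5416.
Order-2 term: −1/720 · (4.28669e-05 − 0.0160000) = 2.21627e-05.
After k=2: 92.5416.
Order-3 term: 1/30240 · (3.96916e-07 − 0.00768000) = -2.53955e-07.
After k=3: 92.5416.
Order-4 term: −1/1209600 · (9.18787e-09 − 0.00921600) = 7.61904e-09.

S_4 ≈ 92.5416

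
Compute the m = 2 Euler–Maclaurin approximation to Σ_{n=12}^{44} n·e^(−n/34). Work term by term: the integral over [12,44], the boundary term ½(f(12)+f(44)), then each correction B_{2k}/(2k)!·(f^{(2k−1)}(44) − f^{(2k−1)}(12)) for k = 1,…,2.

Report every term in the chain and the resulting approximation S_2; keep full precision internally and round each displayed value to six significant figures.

S_2 ≈ 382.079

The integral term ∫_12^44 x·e^(−x/34) dx = 371.877.
½[f(12) + f(44)] = ½[8.43142 + 12.0621] = 10.2468.
So far: 382.124.
k=1: B_{2}/(2)! × [f^{(1)}(44) − f^{(1)}(12)] = 1/12 × (-0.0806293 − 0.454636) = -0.0446054.
Partial sum through k=1: 382.079.
k=2: B_{4}/(4)! × [f^{(3)}(44) − f^{(3)}(12)] = −1/720 × (0.000404542 − 0.00160889) = 1.67270e-06.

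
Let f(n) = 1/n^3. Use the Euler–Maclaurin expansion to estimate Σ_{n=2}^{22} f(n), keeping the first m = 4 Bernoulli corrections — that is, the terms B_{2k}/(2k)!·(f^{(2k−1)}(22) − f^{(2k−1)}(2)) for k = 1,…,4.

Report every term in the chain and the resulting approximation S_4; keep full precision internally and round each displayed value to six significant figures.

The integral term ∫_2^22 1/x^3 dx = 0.123967.
Endpoint term: (f(2) + f(22))/2 = (0.125000 + 9.39144e-05)/2 = 0.0625470.
Integral + boundary = 0.186514.
Correction k=1: B_{2}/2! · (f^{(1)}(22) − f^{(1)}(2)) = 1/12 · (-1.28065e-05 − (-0.187500)) = 0.0156239.
Partial sum through k=1: 0.202138.
Correction k=2: B_{4}/4! · (f^{(3)}(22) − f^{(3)}(2)) = −1/720 · (-5.29194e-07 − (-0.937500)) = -0.00130208.
Partial sum through k=2: 0.200836.
Correction k=3: B_{6}/6! · (f^{(5)}(22) − f^{(5)}(2)) = 1/30240 · (-4.59218e-08 − (-9.84375)) = 0.000325521.
Partial sum through k=3: 0.201161.
Correction k=4: B_{8}/8! · (f^{(7)}(22) − f^{(7)}(2)) = −1/1209600 · (-6.83135e-09 − (-177.188)) = -0.000146484.

S_4 ≈ 0.201015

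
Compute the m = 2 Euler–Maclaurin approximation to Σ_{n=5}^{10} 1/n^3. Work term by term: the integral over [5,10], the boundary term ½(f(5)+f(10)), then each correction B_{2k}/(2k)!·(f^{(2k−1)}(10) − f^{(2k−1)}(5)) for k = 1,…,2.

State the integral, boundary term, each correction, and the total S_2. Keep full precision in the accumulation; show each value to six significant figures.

S_2 ≈ 0.0198697

∫_5^10 1/x^3 dx evaluates to 0.0150000.
Endpoint term: (f(5) + f(10))/2 = (0.00800000 + 0.00100000)/2 = 0.00450000.
Integral + boundary = 0.0195000.
Order-1 term: 1/12 · (-0.000300000 − (-0.00480000)) = 0.000375000.
Partial sum through k=1: 0.0198750.
Order-2 term: −1/720 · (-6.00000e-05 − (-0.00384000)) = -5.25000e-06.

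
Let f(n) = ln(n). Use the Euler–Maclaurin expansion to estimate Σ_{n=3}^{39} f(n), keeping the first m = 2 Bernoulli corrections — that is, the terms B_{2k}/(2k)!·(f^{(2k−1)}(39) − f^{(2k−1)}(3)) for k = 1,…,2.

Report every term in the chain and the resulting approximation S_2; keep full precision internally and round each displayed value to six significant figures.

∫_3^39 ln(x) dx evaluates to 103.583.
Boundary: ½(f(3) + f(39)) = ½(1.09861 + 3.66356) = 2.38109.
Running total after boundary: 105.964.
k=1: B_{2}/(2)! × [f^{(1)}(39) − f^{(1)}(3)] = 1/12 × (0.0256410 − 0.333333) = -0.0256410.
Partial sum through k=1: 105.939.
k=2: B_{4}/(4)! × [f^{(3)}(39) − f^{(3)}(3)] = −1/720 × (3.37160e-05 − 0.0740741) = 0.000102834.

S_2 ≈ 105.939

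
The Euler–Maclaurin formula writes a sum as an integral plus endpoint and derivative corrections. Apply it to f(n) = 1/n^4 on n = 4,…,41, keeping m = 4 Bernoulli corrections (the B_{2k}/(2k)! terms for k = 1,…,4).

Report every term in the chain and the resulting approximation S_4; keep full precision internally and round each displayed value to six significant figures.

Integral: ∫_4^41 1/x^4 dx = 0.00520350.
Boundary: ½(f(4) + f(41)) = ½(0.00390625 + 3.53887e-07) = 0.00195330.
Running total after boundary: 0.00715680.
Order-1 term: 1/12 · (-3.45256e-08 − (-0.00390625)) = 0.000325518.
Partial sum through k=1: 0.00748232.
Order-2 term: −1/720 · (-6.16161e-10 − (-0.00732422)) = -1.01725e-05.
Partial sum through k=2: 0.00747214.
Order-3 term: 1/30240 · (-2.05265e-11 − (-0.0256348)) = 8.47711e-07.
Partial sum through k=3: 0.00747299.
Order-4 term: −1/1209600 · (-1.09898e-12 − (-0.144196)) = -1.19209e-07.

S_4 ≈ 0.00747287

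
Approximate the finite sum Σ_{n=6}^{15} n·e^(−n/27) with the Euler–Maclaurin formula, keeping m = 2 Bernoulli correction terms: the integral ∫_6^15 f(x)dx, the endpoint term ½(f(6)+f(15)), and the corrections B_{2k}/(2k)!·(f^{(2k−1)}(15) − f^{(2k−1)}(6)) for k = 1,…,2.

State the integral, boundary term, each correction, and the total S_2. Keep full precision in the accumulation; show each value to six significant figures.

S_2 ≈ 69.4954

Integral: ∫_6^15 x·e^(−x/27) dx = 62.8206.
Endpoint term: (f(6) + f(15))/2 = (4.80442 + 8.60630)/2 = 6.70536.
Running total after boundary: 69.5260.
k=1: B_{2}/(2)! × [f^{(1)}(15) − f^{(1)}(6)] = 1/12 × (0.255002 − 0.622796) = -0.0306495.
Partial sum through k=1: 69.4954.
k=2: B_{4}/(4)! × [f^{(3)}(15) − f^{(3)}(6)] = −1/720 × (0.00192388 − 0.00305113) = 1.56562e-06.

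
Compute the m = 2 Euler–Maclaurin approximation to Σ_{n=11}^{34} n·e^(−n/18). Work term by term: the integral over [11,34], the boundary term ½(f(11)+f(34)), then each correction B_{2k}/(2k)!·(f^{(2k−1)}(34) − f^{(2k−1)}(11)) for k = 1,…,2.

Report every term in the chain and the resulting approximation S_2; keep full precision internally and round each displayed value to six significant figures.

Integral: ∫_11^34 x·e^(−x/18) dx = 141.754.
Boundary: ½(f(11) + f(34)) = ½(5.97022 + 5.14215) = 5.55619.
Running total after boundary: 147.310.
Correction k=1: B_{2}/2! · (f^{(1)}(34) − f^{(1)}(11)) = 1/12 · (-0.134435 − 0.211068) = -0.0287920.
Running total after k=1: 147.281.
Correction k=2: B_{4}/4! · (f^{(3)}(34) − f^{(3)}(11)) = −1/720 · (0.000518655 − 0.00400174) = 4.83762e-06.

S_2 ≈ 147.281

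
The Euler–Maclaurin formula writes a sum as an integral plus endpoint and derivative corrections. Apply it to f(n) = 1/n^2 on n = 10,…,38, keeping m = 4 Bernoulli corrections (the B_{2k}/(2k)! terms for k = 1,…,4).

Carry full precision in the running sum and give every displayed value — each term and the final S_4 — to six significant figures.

S_4 ≈ 0.0791938

Integral: ∫_10^38 1/x^2 dx = 0.0736842.
Endpoint term: (f(10) + f(38))/2 = (0.0100000 + 0.000692521)/2 = 0.00534626.
Integral + boundary = 0.0790305.
Correction k=1: B_{2}/2! · (f^{(1)}(38) − f^{(1)}(10)) = 1/12 · (-3.64485e-05 − (-0.00200000)) = 0.000163629.
Partial sum through k=1: 0.0791941.
Correction k=2: B_{4}/4! · (f^{(3)}(38) − f^{(3)}(10)) = −1/720 · (-3.02896e-07 − (-0.000240000)) = -3.32913e-07.
Partial sum through k=2: 0.0791938.
Correction k=3: B_{6}/6! · (f^{(5)}(38) − f^{(5)}(10)) = 1/30240 · (-6.29285e-09 − (-7.20000e-05)) = 2.38074e-09.
Partial sum through k=3: 0.0791938.
Correction k=4: B_{8}/8! · (f^{(7)}(38) − f^{(7)}(10)) = −1/1209600 · (-2.44044e-10 − (-4.03200e-05)) = -3.33331e-11.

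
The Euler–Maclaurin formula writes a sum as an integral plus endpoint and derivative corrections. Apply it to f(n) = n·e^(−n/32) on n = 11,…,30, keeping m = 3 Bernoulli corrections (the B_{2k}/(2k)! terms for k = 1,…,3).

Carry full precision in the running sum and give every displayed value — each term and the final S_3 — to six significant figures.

Integral: ∫_11^30 x·e^(−x/32) dx = 198.785.
½[f(11) + f(30)] = ½[7.80017 + 11.7482] = 9.77417.
Running total after boundary: 208.559.
Correction k=1: B_{2}/2! · (f^{(1)}(30) − f^{(1)}(11)) = 1/12 · (0.0244754 − 0.465351) = -0.0367396.
After k=1: 208.522.
Correction k=2: B_{4}/4! · (f^{(3)}(30) − f^{(3)}(11)) = −1/720 · (0.000788756 − 0.00183942) = 1.45925e-06.
After k=2: 208.522.
Correction k=3: B_{6}/6! · (f^{(5)}(30) − f^{(5)}(11)) = 1/30240 · (1.51720e-06 − 3.14882e-06) = -5.39557e-11.

S_3 ≈ 208.522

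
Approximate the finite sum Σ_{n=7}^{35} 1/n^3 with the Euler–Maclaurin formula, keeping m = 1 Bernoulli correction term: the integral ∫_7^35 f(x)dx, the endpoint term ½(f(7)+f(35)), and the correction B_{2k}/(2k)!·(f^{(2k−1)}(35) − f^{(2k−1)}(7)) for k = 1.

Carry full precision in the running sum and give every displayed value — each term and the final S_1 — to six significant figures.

S_1 ≈ 0.0113693

Integral: ∫_7^35 1/x^3 dx = 0.00979592.
Endpoint term: (f(7) + f(35))/2 = (0.00291545 + 2.33236e-05)/2 = 0.00146939.
Integral + boundary = 0.0112653.
k=1: B_{2}/(2)! × [f^{(1)}(35) − f^{(1)}(7)] = 1/12 × (-1.99917e-06 − (-0.00124948)) = 0.000103957.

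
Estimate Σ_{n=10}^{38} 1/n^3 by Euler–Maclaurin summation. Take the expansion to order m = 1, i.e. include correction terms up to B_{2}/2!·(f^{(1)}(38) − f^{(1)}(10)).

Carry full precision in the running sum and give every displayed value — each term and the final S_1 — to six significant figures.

Integral: ∫_10^38 1/x^3 dx = 0.00465374.
½[f(10) + f(38)] = ½[0.00100000 + 1.82242e-05] = 0.000509112.
Integral + boundary = 0.00516285.
k=1: B_{2}/(2)! × [f^{(1)}(38) − f^{(1)}(10)] = 1/12 × (-1.43876e-06 − (-0.000300000)) = 2.48801e-05.

S_1 ≈ 0.00518773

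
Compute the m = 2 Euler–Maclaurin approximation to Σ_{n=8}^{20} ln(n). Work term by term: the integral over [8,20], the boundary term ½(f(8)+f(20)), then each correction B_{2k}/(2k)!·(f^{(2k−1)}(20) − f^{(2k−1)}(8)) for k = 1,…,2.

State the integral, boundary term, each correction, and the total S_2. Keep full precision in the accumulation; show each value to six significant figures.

S_2 ≈ 33.8105

Integral: ∫_8^20 ln(x) dx = 31.2791.
Endpoint term: (f(8) + f(20))/2 = (2.07944 + 2.99573)/2 = 2.53759.
Running total after boundary: 33.8167.
Order-1 term: 1/12 · (0.0500000 − 0.125000) = -0.00625000.
Partial sum through k=1: 33.8105.
Order-2 term: −1/720 · (0.000250000 − 0.00390625) = 5.07812e-06.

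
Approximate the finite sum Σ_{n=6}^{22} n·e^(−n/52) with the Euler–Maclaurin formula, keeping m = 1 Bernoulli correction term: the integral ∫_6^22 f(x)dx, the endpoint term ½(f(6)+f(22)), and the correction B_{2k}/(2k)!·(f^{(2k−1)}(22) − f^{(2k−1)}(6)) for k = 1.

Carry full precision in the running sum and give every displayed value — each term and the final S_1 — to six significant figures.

S_1 ≈ 176.622

The integral term ∫_6^22 x·e^(−x/52) dx = 166.778.
Boundary: ½(f(6) + f(22)) = ½(5.34614 + 14.4106) = 9.87838.
So far: 176.656.
Correction k=1: B_{2}/2! · (f^{(1)}(22) − f^{(1)}(6)) = 1/12 · (0.377901 − 0.788213) = -0.0341927.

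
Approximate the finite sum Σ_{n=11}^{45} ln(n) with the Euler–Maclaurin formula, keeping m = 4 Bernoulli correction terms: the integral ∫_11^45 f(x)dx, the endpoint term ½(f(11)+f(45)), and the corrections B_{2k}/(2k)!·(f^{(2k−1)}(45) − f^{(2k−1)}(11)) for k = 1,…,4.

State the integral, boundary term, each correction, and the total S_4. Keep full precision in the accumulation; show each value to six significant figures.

Integral: ∫_11^45 ln(x) dx = 110.923.
½[f(11) + f(45)] = ½[2.39790 + 3.80666] = 3.10228.
Integral + boundary = 114.025.
k=1: B_{2}/(2)! × [f^{(1)}(45) − f^{(1)}(11)] = 1/12 × (0.0222222 − 0.0909091) = -0.00572391.
Running total after k=1: 114.020.
k=2: B_{4}/(4)! × [f^{(3)}(45) − f^{(3)}(11)] = −1/720 × (2.19479e-05 − 0.00150263) = 2.05650e-06.
Running total after k=2: 114.020.
k=3: B_{6}/(6)! × [f^{(5)}(45) − f^{(5)}(11)] = 1/30240 × (1.30061e-07 − 0.000149021) = -4.92365e-09.
Running total after k=3: 114.020.
k=4: B_{8}/(8)! × [f^{(7)}(45) − f^{(7)}(11)] = −1/1209600 × (1.92684e-09 − 3.69474e-05) = 3.05435e-11.

S_4 ≈ 114.020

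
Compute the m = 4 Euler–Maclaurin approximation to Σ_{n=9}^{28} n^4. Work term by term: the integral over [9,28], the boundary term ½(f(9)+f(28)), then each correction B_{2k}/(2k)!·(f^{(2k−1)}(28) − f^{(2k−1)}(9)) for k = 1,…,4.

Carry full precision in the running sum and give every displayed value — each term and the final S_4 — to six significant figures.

∫_9^28 x^4 dx evaluates to 3.43026e+06.
Boundary: ½(f(9) + f(28)) = ½(6561.00 + 614656) = 310608.
Integral + boundary = 3.74087e+06.
Correction k=1: B_{2}/2! · (f^{(1)}(28) − f^{(1)}(9)) = 1/12 · (87808.0 − 2916.00) = 7074.33.
After k=1: 3.74795e+06.
Correction k=2: B_{4}/4! · (f^{(3)}(28) − f^{(3)}(9)) = −1/720 · (672.000 − 216.000) = -0.633333.
After k=2: 3.74795e+06.
Correction k=3: B_{6}/6! · (f^{(5)}(28) − f^{(5)}(9)) = 1/30240 · (0.00000 − 0.00000) = 0.00000.
After k=3: 3.74795e+06.
Correction k=4: B_{8}/8! · (f^{(7)}(28) − f^{(7)}(9)) = −1/1209600 · (0.00000 − 0.00000) = 0.00000.

S_4 ≈ 3.74795e+06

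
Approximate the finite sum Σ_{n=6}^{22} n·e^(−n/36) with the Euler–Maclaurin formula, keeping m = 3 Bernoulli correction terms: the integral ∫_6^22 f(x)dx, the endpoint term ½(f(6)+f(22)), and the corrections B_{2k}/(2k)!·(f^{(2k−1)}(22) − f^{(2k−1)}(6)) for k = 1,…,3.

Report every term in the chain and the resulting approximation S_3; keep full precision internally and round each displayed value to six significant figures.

S_3 ≈ 155.092

The integral term ∫_6^22 x·e^(−x/36) dx = 146.624.
Boundary: ½(f(6) + f(22)) = ½(5.07889 + 11.9404) = 8.50967.
Running total after boundary: 155.133.
k=1: B_{2}/(2)! × [f^{(1)}(22) − f^{(1)}(6)] = 1/12 × (0.211068 − 0.705401) = -0.0411944.
Running total after k=1: 155.092.
k=2: B_{4}/(4)! × [f^{(3)}(22) − f^{(3)}(6)] = −1/720 × (0.00100043 − 0.00185059) = 1.18077e-06.
Running total after k=2: 155.092.
k=3: B_{6}/(6)! × [f^{(5)}(22) − f^{(5)}(6)] = 1/30240 × (1.41822e-06 − 2.43587e-06) = -3.36526e-11.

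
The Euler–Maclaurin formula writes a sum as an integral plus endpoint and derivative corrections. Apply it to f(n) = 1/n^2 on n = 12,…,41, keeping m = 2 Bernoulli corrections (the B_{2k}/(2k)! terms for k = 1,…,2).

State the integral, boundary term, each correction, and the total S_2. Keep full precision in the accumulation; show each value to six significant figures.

S_2 ≈ 0.0628067

Integral: ∫_12^41 1/x^2 dx = 0.0589431.
Endpoint term: (f(12) + f(41))/2 = (0.00694444 + 0.000594884)/2 = 0.00376966.
So far: 0.0627128.
k=1: B_{2}/(2)! × [f^{(1)}(41) − f^{(1)}(12)] = 1/12 × (-2.90187e-05 − (-0.00115741)) = 9.40324e-05.
Running total after k=1: 0.0628068.
k=2: B_{4}/(4)! × [f^{(3)}(41) − f^{(3)}(12)] = −1/720 × (-2.07153e-07 − (-9.64506e-05)) = -1.33671e-07.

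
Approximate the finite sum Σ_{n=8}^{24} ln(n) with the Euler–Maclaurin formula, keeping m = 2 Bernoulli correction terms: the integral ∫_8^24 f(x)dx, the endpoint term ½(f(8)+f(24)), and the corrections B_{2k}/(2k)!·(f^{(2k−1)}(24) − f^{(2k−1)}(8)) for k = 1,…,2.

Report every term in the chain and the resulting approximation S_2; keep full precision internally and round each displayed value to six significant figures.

∫_8^24 ln(x) dx evaluates to 43.6378.
Endpoint term: (f(8) + f(24))/2 = (2.07944 + 3.17805)/2 = 2.62875.
Integral + boundary = 46.2665.
Correction k=1: B_{2}/2! · (f^{(1)}(24) − f^{(1)}(8)) = 1/12 · (0.0416667 − 0.125000) = -0.00694444.
Partial sum through k=1: 46.2596.
Correction k=2: B_{4}/4! · (f^{(3)}(24) − f^{(3)}(8)) = −1/720 · (0.000144676 − 0.00390625) = 5.22441e-06.

S_2 ≈ 46.2596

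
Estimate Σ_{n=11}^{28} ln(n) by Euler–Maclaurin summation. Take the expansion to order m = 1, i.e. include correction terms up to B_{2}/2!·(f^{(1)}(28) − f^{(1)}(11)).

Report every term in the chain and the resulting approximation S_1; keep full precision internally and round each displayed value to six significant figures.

∫_11^28 ln(x) dx evaluates to 49.9249.
Boundary: ½(f(11) + f(28)) = ½(2.39790 + 3.33220) = 2.86505.
So far: 52.7899.
Order-1 term: 1/12 · (0.0357143 − 0.0909091) = -0.00459957.

S_1 ≈ 52.7853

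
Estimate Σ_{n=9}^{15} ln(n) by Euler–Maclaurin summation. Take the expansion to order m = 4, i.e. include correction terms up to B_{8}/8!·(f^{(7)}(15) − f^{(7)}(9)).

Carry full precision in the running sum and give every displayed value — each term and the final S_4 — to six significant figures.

S_4 ≈ 17.2947

Integral: ∫_9^15 ln(x) dx = 14.8457.
Boundary: ½(f(9) + f(15)) = ½(2.19722 + 2.70805) = 2.45264.
Integral + boundary = 17.2984.
Correction k=1: B_{2}/2! · (f^{(1)}(15) − f^{(1)}(9)) = 1/12 · (0.0666667 − 0.111111) = -0.00370370.
After k=1: 17.2947.
Correction k=2: B_{4}/4! · (f^{(3)}(15) − f^{(3)}(9)) = −1/720 · (0.000592593 − 0.00274348) = 2.98735e-06.
After k=2: 17.2947.
Correction k=3: B_{6}/6! · (f^{(5)}(15) − f^{(5)}(9)) = 1/30240 · (3.16049e-05 − 0.000406442) = -1.23954e-08.
After k=3: 17.2947.
Correction k=4: B_{8}/8! · (f^{(7)}(15) − f^{(7)}(9)) = −1/1209600 · (4.21399e-06 − 0.000150534) = 1.20966e-10.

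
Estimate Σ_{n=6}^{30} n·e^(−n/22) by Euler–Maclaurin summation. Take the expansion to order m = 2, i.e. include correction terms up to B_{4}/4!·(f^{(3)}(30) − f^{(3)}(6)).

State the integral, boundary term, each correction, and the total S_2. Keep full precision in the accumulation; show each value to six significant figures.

The integral term ∫_6^30 x·e^(−x/22) dx = 176.407.
Endpoint term: (f(6) + f(30))/2 = (4.56780 + 7.67187)/2 = 6.11984.
Running total after boundary: 182.527.
Correction k=1: B_{2}/2! · (f^{(1)}(30) − f^{(1)}(6)) = 1/12 · (-0.0929924 − 0.553673) = -0.0538888.
Running total after k=1: 182.473.
Correction k=2: B_{4}/4! · (f^{(3)}(30) − f^{(3)}(6)) = −1/720 · (0.000864599 − 0.00428982) = 4.75725e-06.

S_2 ≈ 182.473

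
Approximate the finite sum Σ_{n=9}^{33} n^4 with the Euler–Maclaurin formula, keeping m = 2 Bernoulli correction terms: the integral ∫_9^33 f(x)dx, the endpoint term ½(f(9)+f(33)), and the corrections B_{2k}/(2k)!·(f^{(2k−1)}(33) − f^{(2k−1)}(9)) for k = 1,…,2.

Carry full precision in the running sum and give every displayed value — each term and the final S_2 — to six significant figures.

S_2 ≈ 8.42324e+06

The integral term ∫_9^33 x^4 dx = 7.81527e+06.
Endpoint term: (f(9) + f(33))/2 = (6561.00 + 1.18592e+06)/2 = 596241.
So far: 8.41151e+06.
Correction k=1: B_{2}/2! · (f^{(1)}(33) − f^{(1)}(9)) = 1/12 · (143748 − 2916.00) = 11736.0.
After k=1: 8.42325e+06.
Correction k=2: B_{4}/4! · (f^{(3)}(33) − f^{(3)}(9)) = −1/720 · (792.000 − 216.000) = -0.800000.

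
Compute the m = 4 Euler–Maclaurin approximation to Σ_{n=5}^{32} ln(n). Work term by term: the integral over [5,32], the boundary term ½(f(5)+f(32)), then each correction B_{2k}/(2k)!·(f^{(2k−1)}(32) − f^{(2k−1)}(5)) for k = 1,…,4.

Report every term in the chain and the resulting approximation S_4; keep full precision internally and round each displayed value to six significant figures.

Integral: ∫_5^32 ln(x) dx = 75.8564.
Boundary: ½(f(5) + f(32)) = ½(1.60944 + 3.46574) = 2.53759.
Running total after boundary: 78.3939.
Correction k=1: B_{2}/2! · (f^{(1)}(32) − f^{(1)}(5)) = 1/12 · (0.0312500 − 0.200000) = -0.0140625.
Partial sum through k=1: 78.3799.
Correction k=2: B_{4}/4! · (f^{(3)}(32) − f^{(3)}(5)) = −1/720 · (6.10352e-05 − 0.0160000) = 2.21375e-05.
Partial sum through k=2: 78.3799.
Correction k=3: B_{6}/6! · (f^{(5)}(32) − f^{(5)}(5)) = 1/30240 · (7.15256e-07 − 0.00768000) = -2.53945e-07.
Partial sum through k=3: 78.3799.
Correction k=4: B_{8}/8! · (f^{(7)}(32) − f^{(7)}(5)) = −1/1209600 · (2.09548e-08 − 0.00921600) = 7.61903e-09.

S_4 ≈ 78.3799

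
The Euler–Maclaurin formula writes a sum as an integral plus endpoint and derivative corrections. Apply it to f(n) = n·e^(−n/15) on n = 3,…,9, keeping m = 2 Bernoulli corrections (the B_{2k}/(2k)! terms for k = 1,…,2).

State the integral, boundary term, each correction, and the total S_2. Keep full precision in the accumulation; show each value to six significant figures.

S_2 ≈ 27.1466

Integral: ∫_3^9 x·e^(−x/15) dx = 23.4851.
½[f(3) + f(9)] = ½[2.45619 + 4.93930] = 3.69775.
Running total after boundary: 27.1829.
Order-1 term: 1/12 · (0.219525 − 0.654985) = -0.0362883.
After k=1: 27.1466.
Order-2 term: −1/720 · (0.00585399 − 0.0101886) = 6.02036e-06.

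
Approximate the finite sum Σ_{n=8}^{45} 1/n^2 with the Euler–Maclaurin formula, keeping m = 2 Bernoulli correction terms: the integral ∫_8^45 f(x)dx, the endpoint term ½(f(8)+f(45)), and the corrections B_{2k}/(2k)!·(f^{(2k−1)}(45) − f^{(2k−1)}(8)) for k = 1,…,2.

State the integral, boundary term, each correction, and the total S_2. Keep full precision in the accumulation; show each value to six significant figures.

∫_8^45 1/x^2 dx evaluates to 0.102778.
Endpoint term: (f(8) + f(45))/2 = (0.0156250 + 0.000493827)/2 = 0.00805941.
Running total after boundary: 0.110837.
Correction k=1: B_{2}/2! · (f^{(1)}(45) − f^{(1)}(8)) = 1/12 · (-2.19479e-05 − (-0.00390625)) = 0.000323692.
After k=1: 0.111161.
Correction k=2: B_{4}/4! · (f^{(3)}(45) − f^{(3)}(8)) = −1/720 · (-1.30061e-07 − (-0.000732422)) = -1.01707e-06.

S_2 ≈ 0.111160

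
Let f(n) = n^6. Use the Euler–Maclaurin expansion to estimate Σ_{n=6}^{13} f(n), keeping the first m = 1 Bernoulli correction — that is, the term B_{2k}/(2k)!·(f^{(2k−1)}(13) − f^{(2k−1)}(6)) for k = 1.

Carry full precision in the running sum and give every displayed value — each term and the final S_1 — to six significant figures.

The integral term ∫_6^13 x^6 dx = 8.92408e+06.
Endpoint term: (f(6) + f(13))/2 = (46656.0 + 4.82681e+06)/2 = 2.43673e+06.
Running total after boundary: 1.13608e+07.
Order-1 term: 1/12 · (2.22776e+06 − 46656.0) = 181758.

S_1 ≈ 1.15426e+07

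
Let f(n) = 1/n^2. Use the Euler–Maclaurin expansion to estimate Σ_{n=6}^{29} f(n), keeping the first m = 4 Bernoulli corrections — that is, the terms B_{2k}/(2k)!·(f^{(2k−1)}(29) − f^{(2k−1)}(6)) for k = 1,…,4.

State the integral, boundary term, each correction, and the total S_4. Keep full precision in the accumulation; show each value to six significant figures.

S_4 ≈ 0.147428

Integral: ∫_6^29 1/x^2 dx = 0.132184.
½[f(6) + f(29)] = ½[0.0277778 + 0.00118906] = 0.0144834.
So far: 0.146667.
k=1: B_{2}/(2)! × [f^{(1)}(29) − f^{(1)}(6)] = 1/12 × (-8.20042e-05 − (-0.00925926)) = 0.000764771.
Running total after k=1: 0.147432.
k=2: B_{4}/(4)! × [f^{(3)}(29) − f^{(3)}(6)] = −1/720 × (-1.17010e-06 − (-0.00308642)) = -4.28507e-06.
Running total after k=2: 0.147428.
k=3: B_{6}/(6)! × [f^{(5)}(29) − f^{(5)}(6)] = 1/30240 × (-4.17394e-08 − (-0.00257202)) = 8.50521e-08.
Running total after k=3: 0.147428.
k=4: B_{8}/(8)! × [f^{(7)}(29) − f^{(7)}(6)] = −1/1209600 × (-2.77932e-09 − (-0.00400091)) = -3.30763e-09.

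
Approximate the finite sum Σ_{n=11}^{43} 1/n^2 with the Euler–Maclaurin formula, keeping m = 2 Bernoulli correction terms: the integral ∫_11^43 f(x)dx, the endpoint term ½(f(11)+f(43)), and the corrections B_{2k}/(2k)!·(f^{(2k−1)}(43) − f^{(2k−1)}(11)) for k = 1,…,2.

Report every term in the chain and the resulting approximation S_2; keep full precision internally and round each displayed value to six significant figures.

S_2 ≈ 0.0721788

The integral term ∫_11^43 1/x^2 dx = 0.0676533.
Endpoint term: (f(11) + f(43))/2 = (0.00826446 + 0.000540833)/2 = 0.00440265.
So far: 0.0720559.
Order-1 term: 1/12 · (-2.51550e-05 − (-0.00150263)) = 0.000123123.
Partial sum through k=1: 0.0721790.
Order-2 term: −1/720 · (-1.63256e-07 − (-0.000149021)) = -2.06747e-07.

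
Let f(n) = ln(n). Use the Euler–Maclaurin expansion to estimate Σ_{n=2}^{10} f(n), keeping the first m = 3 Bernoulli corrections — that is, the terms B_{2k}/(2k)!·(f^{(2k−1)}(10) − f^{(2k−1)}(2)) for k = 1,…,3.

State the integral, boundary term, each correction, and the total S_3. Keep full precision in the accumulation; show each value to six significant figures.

S_3 ≈ 15.1044

Integral: ∫_2^10 ln(x) dx = 13.6396.
½[f(2) + f(10)] = ½[0.693147 + 2.30259] = 1.49787.
Integral + boundary = 15.1374.
k=1: B_{2}/(2)! × [f^{(1)}(10) − f^{(1)}(2)] = 1/12 × (0.100000 − 0.500000) = -0.0333333.
Running total after k=1: 15.1041.
k=2: B_{4}/(4)! × [f^{(3)}(10) − f^{(3)}(2)] = −1/720 × (0.00200000 − 0.250000) = 0.000344444.
Running total after k=2: 15.1044.
k=3: B_{6}/(6)! × [f^{(5)}(10) − f^{(5)}(2)] = 1/30240 × (0.000240000 − 0.750000) = -2.47937e-05.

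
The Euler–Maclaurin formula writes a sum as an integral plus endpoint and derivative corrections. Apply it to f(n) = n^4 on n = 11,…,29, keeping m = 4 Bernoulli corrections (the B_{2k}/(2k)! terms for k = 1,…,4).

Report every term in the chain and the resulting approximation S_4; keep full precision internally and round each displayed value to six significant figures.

S_4 ≈ 4.43867e+06

The integral term ∫_11^29 x^4 dx = 4.07002e+06.
½[f(11) + f(29)] = ½[14641.0 + 707281] = 360961.
Running total after boundary: 4.43098e+06.
k=1: B_{2}/(2)! × [f^{(1)}(29) − f^{(1)}(11)] = 1/12 × (97556.0 − 5324.00) = 7686.00.
Running total after k=1: 4.43867e+06.
k=2: B_{4}/(4)! × [f^{(3)}(29) − f^{(3)}(11)] = −1/720 × (696.000 − 264.000) = -0.600000.
Running total after k=2: 4.43867e+06.
k=3: B_{6}/(6)! × [f^{(5)}(29) − f^{(5)}(11)] = 1/30240 × (0.00000 − 0.00000) = 0.00000.
Running total after k=3: 4.43867e+06.
k=4: B_{8}/(8)! × [f^{(7)}(29) − f^{(7)}(11)] = −1/1209600 × (0.00000 − 0.00000) = 0.00000.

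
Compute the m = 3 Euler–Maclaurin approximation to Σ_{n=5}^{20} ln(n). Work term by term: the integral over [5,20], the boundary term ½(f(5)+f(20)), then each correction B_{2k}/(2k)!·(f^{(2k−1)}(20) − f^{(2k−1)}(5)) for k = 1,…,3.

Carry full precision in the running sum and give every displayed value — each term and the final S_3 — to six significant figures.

The integral term ∫_5^20 ln(x) dx = 36.8675.
½[f(5) + f(20)] = ½[1.60944 + 2.99573] = 2.30259.
Running total after boundary: 39.1700.
k=1: B_{2}/(2)! × [f^{(1)}(20) − f^{(1)}(5)] = 1/12 × (0.0500000 − 0.200000) = -0.0125000.
After k=1: 39.1575.
k=2: B_{4}/(4)! × [f^{(3)}(20) − f^{(3)}(5)] = −1/720 × (0.000250000 − 0.0160000) = 2.18750e-05.
After k=2: 39.1576.
k=3: B_{6}/(6)! × [f^{(5)}(20) − f^{(5)}(5)] = 1/30240 × (7.50000e-06 − 0.00768000) = -2.53720e-07.

S_3 ≈ 39.1576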